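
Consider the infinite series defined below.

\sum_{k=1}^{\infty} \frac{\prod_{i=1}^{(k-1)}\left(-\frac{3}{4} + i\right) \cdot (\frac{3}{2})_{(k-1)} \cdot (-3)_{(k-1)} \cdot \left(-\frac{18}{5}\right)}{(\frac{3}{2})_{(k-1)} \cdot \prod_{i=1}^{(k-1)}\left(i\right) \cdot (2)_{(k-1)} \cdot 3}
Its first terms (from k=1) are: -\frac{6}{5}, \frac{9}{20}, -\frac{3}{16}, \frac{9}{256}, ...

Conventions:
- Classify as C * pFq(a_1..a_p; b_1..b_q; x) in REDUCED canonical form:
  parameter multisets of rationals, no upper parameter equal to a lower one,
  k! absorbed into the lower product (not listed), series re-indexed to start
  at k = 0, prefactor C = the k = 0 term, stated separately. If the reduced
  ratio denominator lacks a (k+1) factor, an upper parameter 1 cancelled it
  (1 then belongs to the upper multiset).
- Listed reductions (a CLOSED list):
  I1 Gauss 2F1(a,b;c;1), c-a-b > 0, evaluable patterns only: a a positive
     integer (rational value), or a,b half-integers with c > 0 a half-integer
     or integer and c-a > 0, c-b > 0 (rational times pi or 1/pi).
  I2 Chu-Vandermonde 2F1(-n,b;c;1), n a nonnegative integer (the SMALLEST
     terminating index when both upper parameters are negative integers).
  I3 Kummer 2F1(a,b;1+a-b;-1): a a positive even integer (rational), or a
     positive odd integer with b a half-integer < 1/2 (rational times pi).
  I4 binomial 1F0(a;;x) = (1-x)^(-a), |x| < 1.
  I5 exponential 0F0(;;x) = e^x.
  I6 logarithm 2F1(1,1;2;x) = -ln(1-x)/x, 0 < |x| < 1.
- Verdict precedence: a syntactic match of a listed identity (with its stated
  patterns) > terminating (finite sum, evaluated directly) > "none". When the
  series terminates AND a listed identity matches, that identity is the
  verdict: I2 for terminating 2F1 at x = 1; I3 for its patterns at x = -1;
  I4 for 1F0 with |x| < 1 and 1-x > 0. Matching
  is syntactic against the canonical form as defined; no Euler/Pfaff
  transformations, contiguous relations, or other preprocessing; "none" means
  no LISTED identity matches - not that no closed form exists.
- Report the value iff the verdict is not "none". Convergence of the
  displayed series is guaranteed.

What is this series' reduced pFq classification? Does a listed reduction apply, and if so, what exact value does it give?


Classification (C = -\frac{6}{5}): 2F1 with upper {-3, \frac{1}{4}}, lower {2}, argument x = 1. Verdict: the Chu-Vandermonde identity I2 fires (terminating 2F1 at x = 1 with n = 3, b = 1/4, c = 2). Sum: -\frac{231}{256}.

Structural cue: from the first term -\frac{6}{5}: the parameter 3/2 appears in both the upper and lower lists and cancels.
Consecutive-term ratio: r(k) = 1 * (k-3) (k+\frac{1}{4}) / [(k+2) (k+1)] - rational in k, leading ratio 1; with t_0 = -\frac{6}{5}, classification follows.


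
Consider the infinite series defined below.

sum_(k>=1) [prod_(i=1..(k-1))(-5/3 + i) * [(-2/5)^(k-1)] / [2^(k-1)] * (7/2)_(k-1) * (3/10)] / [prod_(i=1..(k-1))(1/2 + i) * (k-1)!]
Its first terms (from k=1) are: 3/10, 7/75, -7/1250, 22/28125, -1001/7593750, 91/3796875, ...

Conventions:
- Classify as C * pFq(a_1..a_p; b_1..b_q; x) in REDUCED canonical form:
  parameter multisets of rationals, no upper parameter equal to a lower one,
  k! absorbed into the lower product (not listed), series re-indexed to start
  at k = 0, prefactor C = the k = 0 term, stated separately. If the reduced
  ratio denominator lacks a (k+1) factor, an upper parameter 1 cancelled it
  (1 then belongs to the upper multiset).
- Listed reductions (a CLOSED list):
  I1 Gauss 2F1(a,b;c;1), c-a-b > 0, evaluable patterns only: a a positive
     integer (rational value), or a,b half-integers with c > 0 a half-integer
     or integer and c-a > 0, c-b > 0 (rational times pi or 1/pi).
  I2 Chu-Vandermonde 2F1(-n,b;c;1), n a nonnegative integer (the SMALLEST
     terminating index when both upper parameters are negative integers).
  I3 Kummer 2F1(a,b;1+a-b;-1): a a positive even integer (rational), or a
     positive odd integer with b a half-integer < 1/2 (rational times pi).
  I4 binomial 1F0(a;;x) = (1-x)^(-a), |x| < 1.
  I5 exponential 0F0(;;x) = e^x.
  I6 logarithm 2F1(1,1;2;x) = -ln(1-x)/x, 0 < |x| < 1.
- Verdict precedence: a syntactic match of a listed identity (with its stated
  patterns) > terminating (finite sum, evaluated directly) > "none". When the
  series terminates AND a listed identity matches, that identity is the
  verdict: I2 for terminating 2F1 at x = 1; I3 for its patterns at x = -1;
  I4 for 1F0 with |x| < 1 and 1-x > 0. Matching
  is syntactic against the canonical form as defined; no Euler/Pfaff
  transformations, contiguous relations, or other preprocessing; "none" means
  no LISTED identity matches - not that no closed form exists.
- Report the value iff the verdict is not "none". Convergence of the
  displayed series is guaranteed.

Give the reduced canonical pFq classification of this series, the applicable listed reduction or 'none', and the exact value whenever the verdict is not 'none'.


x = -1/5 here; the reduced form reads 2F1, upper {-2/3, 7/2}, lower {3/2}, C = 3/10. Verdict: none. Every listed pattern misses the 2F1 form at -1/5, upper {-2/3, 7/2}.

First insight: with t_0 = 3/10, the two k-th powers (prefactor 3/10) combine into one argument.
Term ratio: r(k) = (-1/5) * (k-2/3) (k+7/2) / [(k+3/2) (k+1)] - poly over poly, x = (-1/5) from leading terms; C = 3/10 at k = 0.


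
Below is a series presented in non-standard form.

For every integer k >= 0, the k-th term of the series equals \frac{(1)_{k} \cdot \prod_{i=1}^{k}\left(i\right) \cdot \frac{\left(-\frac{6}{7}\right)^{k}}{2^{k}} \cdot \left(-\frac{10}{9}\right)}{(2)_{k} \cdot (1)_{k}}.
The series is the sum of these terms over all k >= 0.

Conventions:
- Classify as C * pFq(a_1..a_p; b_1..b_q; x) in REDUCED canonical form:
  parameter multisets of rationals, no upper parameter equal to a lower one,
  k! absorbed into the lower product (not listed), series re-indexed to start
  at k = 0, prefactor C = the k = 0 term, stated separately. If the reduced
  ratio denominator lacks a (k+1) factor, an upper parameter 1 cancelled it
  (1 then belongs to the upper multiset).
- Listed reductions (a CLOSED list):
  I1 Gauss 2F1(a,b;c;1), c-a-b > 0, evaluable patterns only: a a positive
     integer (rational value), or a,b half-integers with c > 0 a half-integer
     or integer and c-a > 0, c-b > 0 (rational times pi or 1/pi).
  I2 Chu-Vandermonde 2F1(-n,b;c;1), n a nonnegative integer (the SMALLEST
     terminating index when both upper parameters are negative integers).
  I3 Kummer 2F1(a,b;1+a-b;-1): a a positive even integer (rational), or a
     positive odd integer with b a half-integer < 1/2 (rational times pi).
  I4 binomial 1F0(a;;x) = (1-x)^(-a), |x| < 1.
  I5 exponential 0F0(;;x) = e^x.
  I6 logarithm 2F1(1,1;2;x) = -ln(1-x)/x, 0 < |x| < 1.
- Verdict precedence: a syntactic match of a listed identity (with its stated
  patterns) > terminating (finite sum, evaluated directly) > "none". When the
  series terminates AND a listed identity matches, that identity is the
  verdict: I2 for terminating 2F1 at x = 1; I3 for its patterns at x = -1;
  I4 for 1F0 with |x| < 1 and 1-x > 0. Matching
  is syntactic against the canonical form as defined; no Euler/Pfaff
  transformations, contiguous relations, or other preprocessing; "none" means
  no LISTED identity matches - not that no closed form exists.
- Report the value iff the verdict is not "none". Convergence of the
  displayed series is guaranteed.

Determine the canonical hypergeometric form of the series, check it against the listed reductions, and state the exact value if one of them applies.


Canonical form: C = -\frac{10}{9} times 2F1 with upper {1, 1}, lower {2}, x = -\frac{3}{7}. Verdict: the I6 logarithm reduction matches (the logarithm: parameters (1,1;2), x = -\frac{3}{7}). Its exact value is \left(-\frac{70}{27}\right) \cdot \ln\left(\frac{10}{7}\right).

The tell: with t_0 = -\frac{10}{9}, (1)_k (prefactor -10/9) is k! itself.
Step ratio: r(k) = -\frac{3}{7} * (k+1) (k+1) / [(k+2) (k+1)] - rational in k, leading ratio -\frac{3}{7}; with t_0 = -\frac{10}{9}, classification follows.


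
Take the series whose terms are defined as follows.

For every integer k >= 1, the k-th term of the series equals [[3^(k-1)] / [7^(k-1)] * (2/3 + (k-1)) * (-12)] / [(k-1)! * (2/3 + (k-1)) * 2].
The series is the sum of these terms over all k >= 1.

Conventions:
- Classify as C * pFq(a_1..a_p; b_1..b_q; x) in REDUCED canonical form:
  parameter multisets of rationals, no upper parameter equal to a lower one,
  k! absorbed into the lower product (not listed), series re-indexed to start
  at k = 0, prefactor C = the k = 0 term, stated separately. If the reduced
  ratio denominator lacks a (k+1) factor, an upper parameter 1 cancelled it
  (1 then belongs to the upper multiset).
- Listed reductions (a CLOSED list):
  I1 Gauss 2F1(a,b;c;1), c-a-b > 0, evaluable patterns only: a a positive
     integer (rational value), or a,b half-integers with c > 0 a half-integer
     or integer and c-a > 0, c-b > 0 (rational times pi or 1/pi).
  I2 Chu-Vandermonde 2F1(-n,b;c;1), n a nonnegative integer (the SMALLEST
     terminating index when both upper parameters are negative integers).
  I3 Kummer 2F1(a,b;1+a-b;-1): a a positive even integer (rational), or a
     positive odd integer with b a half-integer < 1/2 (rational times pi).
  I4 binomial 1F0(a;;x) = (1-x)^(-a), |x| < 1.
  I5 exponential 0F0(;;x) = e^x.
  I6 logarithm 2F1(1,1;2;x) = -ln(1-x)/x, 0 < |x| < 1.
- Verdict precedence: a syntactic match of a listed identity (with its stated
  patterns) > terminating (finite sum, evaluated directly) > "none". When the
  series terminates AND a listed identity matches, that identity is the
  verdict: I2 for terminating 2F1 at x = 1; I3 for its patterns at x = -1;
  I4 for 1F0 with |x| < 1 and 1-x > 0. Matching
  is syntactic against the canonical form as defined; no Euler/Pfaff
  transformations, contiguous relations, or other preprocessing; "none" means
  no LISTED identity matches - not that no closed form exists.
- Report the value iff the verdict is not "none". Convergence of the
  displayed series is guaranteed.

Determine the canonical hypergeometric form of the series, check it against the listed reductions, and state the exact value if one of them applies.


Canonical form: C = -6 times 0F0 with upper {-}, lower {-}, x = 3/7. Verdict: the exponential series (I5) fires (the 0F0 exponential series at x = 3/7). Value: (-6) * e^(3/7).

Key step: with t_0 = -6, striking the common factor k + 2/3 reduces the term (C = -6).
Ratio: r(k) = (3/7) * 1 / [(k+1)] - poly over poly, x = (3/7) from leading terms; C = -6 at k = 0.


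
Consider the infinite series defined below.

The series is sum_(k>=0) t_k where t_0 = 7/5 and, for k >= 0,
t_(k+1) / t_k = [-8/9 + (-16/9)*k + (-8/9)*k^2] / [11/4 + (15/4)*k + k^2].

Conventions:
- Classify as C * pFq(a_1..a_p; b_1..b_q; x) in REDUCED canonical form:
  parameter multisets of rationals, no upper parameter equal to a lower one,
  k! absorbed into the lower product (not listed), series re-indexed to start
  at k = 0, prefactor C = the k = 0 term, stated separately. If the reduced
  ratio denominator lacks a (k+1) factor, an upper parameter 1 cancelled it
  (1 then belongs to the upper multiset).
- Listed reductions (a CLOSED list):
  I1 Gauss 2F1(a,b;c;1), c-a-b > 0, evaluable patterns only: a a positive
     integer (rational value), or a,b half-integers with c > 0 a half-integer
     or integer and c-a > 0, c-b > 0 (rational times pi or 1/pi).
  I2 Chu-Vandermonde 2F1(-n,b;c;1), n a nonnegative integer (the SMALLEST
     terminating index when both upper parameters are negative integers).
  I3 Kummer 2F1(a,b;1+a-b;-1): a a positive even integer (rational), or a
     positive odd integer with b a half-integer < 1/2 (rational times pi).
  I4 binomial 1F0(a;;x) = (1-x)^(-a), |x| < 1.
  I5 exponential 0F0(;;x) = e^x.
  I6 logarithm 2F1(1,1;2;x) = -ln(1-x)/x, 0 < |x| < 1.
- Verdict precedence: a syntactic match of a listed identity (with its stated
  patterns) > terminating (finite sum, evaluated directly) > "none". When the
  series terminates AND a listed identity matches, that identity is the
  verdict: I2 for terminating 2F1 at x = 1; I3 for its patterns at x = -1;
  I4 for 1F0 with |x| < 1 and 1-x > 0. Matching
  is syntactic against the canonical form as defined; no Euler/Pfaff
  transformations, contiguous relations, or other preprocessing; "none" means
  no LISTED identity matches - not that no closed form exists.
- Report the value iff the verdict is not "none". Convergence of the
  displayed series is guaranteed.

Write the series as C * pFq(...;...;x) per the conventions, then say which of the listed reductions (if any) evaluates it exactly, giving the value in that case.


Key observation: t_0 being 7/5, factor the ratio over Q (C = 7/5): negated roots = parameters.
Term ratio: r(k) = (-8/9) * (k+1) (k+1) / [(k+11/4) (k+1)] - rational in k, leading ratio (-8/9); with t_0 = 7/5, classification follows.

Prefactor 7/5, argument -8/9: 2F1 with upper {1, 1} over lower {11/4}. Verdict: none. No listed pattern accepts 2F1(1, 1; 11/4; -8/9).


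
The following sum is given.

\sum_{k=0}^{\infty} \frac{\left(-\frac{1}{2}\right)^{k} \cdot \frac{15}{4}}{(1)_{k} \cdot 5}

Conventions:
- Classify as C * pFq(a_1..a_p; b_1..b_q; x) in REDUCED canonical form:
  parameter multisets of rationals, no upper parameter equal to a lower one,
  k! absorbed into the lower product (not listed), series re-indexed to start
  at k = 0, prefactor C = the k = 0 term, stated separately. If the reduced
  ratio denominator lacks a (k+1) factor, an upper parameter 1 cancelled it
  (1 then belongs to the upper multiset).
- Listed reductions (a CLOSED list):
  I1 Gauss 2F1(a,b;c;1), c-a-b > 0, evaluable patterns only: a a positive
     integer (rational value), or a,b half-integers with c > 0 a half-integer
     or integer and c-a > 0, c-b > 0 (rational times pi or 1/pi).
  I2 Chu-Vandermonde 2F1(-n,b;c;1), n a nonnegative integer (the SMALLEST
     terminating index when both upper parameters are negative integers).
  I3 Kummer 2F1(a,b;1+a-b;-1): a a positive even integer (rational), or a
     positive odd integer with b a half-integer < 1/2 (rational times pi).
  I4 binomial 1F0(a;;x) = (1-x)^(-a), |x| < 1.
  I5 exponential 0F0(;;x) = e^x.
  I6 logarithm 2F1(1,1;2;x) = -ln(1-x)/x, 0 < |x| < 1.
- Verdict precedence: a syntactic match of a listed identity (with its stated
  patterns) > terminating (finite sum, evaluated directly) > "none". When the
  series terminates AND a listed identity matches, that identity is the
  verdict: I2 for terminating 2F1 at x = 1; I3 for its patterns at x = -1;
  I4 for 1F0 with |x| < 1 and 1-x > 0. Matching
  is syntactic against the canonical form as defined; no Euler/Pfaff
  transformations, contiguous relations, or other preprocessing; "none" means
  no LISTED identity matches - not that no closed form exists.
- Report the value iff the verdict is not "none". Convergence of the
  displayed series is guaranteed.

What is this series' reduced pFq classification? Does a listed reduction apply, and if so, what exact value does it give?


Prefactor \frac{3}{4}, argument -\frac{1}{2}: 0F0 with upper {-} over lower {-}. Verdict: the exponential series (I5) fires (the 0F0 exponential series at x = -\frac{1}{2}). Exact value: \frac{3}{4} \cdot e^{-\frac{1}{2}}.

Key observation: from the first term \frac{3}{4}: (1)_k (C = 3/4, x = -1/2) is k! itself.
Adjacent-term ratio: r(k) = -\frac{1}{2} * 1 / [(k+1)] - rational in k, leading ratio -\frac{1}{2}; with t_0 = \frac{3}{4}, classification follows.


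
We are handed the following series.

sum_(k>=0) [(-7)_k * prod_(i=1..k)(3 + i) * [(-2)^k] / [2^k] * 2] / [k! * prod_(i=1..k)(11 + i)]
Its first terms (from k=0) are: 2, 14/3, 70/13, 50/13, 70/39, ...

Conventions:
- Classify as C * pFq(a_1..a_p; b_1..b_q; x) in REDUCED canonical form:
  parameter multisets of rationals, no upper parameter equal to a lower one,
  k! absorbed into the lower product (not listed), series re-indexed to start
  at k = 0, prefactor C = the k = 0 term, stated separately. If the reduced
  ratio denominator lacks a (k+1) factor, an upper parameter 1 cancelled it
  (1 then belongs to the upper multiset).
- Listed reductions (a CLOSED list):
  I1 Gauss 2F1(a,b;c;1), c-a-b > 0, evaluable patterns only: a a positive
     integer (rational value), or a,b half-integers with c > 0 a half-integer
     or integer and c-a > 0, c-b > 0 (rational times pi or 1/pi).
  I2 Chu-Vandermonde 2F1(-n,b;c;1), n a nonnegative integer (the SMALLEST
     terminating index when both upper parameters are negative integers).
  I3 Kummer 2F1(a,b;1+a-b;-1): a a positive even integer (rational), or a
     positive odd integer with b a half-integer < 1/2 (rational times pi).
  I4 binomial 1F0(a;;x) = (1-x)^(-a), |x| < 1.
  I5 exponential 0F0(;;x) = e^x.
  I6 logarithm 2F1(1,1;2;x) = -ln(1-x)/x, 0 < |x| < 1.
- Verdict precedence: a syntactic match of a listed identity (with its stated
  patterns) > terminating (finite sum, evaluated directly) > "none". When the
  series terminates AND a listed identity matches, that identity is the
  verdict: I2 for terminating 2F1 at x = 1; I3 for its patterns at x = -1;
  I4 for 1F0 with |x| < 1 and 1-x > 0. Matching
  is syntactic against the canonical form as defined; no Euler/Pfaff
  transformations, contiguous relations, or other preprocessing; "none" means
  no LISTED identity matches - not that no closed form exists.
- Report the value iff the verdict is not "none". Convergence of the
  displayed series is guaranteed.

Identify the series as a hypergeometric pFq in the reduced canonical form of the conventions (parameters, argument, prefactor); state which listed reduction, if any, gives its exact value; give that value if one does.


Canonical form: C = 2 times 2F1 with upper {-7, 4}, lower {12}, x = -1. Verdict: Kummer (I3) fires (x = -1; c = 12 equals 1+a-b for upper {-7, 4}: listed pattern). Exact value: 55/3.

Key observation: with t_0 = 2, the two k-th powers (C = 2, x = -1) combine into one argument.
Adjacent-term ratio: r(k) = (-1) * (k-7) (k+4) / [(k+12) (k+1)] ; factor over Q: parameters, x = (-1), and C = 2.


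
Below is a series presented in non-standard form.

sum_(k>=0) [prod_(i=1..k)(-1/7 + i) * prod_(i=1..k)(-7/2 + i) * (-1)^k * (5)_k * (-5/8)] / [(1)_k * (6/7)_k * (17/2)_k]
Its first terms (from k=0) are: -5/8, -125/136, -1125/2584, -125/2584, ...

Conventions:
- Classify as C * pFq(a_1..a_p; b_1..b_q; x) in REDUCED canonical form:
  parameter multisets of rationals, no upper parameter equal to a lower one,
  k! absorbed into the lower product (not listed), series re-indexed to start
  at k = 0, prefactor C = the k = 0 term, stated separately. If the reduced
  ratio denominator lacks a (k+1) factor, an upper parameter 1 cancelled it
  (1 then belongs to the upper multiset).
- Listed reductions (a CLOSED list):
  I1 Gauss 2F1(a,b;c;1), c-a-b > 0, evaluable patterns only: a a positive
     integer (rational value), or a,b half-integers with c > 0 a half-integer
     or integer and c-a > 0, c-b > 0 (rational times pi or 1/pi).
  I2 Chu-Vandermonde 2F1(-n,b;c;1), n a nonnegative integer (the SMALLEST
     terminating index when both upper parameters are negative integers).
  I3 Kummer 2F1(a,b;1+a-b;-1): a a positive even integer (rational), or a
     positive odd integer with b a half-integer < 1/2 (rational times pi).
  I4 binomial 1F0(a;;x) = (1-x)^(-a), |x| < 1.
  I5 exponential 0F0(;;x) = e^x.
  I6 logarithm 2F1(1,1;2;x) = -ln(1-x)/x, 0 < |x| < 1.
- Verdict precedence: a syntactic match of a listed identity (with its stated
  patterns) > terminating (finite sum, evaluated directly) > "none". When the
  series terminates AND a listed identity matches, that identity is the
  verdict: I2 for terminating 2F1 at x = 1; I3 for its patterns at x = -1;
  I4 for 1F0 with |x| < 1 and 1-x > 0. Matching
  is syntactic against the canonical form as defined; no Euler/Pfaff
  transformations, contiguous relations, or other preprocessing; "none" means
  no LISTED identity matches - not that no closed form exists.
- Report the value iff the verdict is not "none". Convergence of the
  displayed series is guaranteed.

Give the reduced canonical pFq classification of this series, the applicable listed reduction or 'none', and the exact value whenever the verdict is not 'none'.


Reduced: x = -1, 2F1, upper = {-5/2, 5}, lower = {17/2}, C = -5/8. Verdict (x = -1): Kummer's theorem (I3) applies (x = -1; c = 17/2 equals 1+a-b for upper {-5/2, 5}: listed pattern). Its exact value is (-675675/1048576) * pi.

Key observation: t_0 = -5/8 here, and the running product (prefactor -5/8) telescopes to a rising factorial.
Consecutive-term ratio: r(k) = (-1) * (k-5/2) (k+5) / [(k+17/2) (k+1)] - rational; roots negated = parameters, x = (-1), C = -5/8.


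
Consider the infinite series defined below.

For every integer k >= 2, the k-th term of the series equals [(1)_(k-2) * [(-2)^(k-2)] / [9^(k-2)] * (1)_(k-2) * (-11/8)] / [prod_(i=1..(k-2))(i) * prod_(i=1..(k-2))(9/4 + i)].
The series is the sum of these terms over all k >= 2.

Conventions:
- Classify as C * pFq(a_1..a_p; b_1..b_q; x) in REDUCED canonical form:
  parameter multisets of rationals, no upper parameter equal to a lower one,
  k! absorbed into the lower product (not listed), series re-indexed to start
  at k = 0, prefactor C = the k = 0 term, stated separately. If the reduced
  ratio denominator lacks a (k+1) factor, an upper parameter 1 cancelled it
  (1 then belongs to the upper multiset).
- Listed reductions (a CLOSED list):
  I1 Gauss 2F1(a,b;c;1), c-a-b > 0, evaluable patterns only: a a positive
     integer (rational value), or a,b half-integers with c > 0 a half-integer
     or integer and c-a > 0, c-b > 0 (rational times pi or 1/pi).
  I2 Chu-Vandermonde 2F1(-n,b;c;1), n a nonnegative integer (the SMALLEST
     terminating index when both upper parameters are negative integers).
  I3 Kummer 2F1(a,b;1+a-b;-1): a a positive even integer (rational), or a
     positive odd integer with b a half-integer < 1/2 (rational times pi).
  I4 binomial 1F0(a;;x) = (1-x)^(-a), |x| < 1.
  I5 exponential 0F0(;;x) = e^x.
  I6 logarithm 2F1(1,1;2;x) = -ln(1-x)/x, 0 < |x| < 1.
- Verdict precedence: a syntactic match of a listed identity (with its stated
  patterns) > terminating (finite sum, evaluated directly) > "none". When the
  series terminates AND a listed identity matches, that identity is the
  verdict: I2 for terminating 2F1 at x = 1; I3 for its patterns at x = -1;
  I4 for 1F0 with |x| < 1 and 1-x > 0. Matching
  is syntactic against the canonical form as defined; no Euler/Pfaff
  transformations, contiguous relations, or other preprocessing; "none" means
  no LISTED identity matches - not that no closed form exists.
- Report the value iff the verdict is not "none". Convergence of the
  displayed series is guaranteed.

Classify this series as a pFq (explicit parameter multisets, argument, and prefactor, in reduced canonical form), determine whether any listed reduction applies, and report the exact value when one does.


Prefactor -11/8, argument -2/9: 2F1 with upper {1, 1} over lower {13/4}. Verdict: none. Every listed pattern misses the 2F1 form at -2/9, upper {1, 1}.

Key step: with t_0 = -11/8, the product of the first k integers (prefactor -11/8) is k!.
Consecutive-term ratio: r(k) = (-2/9) * (k+1) (k+1) / [(k+13/4) (k+1)] ; factor over Q: parameters, x = (-2/9), and C = -11/8.


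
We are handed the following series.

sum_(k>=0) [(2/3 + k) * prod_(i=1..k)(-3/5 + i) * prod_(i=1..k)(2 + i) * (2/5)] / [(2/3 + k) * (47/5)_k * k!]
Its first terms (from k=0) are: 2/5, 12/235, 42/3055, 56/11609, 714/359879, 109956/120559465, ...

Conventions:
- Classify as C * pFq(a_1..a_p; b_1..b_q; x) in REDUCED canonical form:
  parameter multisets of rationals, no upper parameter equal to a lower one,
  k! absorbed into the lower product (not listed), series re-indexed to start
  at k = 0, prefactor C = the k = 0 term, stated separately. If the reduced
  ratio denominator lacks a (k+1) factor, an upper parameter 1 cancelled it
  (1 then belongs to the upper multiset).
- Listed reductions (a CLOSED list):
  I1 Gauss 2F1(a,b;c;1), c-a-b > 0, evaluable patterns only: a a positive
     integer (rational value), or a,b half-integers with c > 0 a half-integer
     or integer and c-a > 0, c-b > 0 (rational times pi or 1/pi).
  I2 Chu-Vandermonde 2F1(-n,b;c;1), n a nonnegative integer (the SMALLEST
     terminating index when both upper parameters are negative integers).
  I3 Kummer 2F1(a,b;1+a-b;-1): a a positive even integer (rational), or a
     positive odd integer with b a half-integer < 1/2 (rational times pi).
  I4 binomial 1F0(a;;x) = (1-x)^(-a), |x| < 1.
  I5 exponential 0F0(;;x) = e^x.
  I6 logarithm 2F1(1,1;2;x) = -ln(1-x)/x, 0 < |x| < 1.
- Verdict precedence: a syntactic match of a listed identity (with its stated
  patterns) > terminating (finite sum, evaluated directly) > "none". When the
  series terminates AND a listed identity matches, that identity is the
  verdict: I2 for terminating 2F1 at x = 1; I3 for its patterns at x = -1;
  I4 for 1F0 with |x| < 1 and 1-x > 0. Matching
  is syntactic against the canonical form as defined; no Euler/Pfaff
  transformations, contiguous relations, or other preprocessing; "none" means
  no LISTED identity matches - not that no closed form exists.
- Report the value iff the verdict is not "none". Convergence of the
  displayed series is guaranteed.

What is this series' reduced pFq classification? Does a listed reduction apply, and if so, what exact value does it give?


The series (x = 1) is 2F1: upper {2/5, 3}, lower {47/5}, prefactor 2/5. Verdict: the Gauss summation I1 fires (x = 1: the Gamma ratio telescopes since c-a-b = 6 > 0 and a = 3 in Z>0). Value: 296/625.

The tell: t_0 being 2/5, the running product (C = 2/5, x = 1) telescopes to a rising factorial.
Term ratio: r(k) = 1 * (k+2/5) (k+3) / [(k+47/5) (k+1)] - poly over poly, x = 1 from leading terms; C = 2/5 at k = 0.


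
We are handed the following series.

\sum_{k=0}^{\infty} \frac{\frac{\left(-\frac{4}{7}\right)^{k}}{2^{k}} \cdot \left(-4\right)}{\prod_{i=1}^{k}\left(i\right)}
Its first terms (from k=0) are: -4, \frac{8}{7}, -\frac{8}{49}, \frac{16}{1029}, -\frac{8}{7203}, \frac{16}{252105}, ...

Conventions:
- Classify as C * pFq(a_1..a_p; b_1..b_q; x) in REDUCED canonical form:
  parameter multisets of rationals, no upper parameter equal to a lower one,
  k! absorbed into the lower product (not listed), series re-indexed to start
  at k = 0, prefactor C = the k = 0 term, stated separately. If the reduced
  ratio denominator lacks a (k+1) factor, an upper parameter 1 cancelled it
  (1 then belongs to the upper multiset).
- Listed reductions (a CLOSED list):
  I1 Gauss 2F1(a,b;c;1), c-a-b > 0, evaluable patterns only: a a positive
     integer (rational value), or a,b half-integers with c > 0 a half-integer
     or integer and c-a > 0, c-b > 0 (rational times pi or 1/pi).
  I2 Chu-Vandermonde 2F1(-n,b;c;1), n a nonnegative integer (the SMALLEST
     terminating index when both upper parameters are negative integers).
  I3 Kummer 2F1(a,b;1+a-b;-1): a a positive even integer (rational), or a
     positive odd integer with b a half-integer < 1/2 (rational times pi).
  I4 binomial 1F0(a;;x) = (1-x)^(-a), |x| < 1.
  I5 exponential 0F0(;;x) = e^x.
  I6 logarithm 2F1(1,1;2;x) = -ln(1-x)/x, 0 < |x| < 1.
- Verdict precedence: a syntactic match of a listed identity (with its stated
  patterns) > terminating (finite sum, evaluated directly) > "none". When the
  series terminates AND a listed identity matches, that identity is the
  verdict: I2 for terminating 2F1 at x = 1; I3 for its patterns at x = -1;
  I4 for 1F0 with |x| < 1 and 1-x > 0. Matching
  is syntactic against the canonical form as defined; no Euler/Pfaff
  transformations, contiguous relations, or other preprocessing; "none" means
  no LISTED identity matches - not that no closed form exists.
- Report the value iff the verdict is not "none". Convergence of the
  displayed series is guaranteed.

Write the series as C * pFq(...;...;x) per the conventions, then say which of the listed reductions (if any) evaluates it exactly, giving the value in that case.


Canonical form: C = -4 times 0F0 with upper {-}, lower {-}, x = -\frac{2}{7}. Verdict: the exponential series (I5) matches (the 0F0 exponential series at x = -\frac{2}{7}). Sum: \left(-4\right) \cdot e^{-\frac{2}{7}}.

First insight: with t_0 = -4, the two k-th powers (C = -4) combine into one argument.
Ratio: r(k) = -\frac{2}{7} * 1 / [(k+1)] - rational in k. x = -\frac{2}{7}; t_0 = -4; negate the roots.


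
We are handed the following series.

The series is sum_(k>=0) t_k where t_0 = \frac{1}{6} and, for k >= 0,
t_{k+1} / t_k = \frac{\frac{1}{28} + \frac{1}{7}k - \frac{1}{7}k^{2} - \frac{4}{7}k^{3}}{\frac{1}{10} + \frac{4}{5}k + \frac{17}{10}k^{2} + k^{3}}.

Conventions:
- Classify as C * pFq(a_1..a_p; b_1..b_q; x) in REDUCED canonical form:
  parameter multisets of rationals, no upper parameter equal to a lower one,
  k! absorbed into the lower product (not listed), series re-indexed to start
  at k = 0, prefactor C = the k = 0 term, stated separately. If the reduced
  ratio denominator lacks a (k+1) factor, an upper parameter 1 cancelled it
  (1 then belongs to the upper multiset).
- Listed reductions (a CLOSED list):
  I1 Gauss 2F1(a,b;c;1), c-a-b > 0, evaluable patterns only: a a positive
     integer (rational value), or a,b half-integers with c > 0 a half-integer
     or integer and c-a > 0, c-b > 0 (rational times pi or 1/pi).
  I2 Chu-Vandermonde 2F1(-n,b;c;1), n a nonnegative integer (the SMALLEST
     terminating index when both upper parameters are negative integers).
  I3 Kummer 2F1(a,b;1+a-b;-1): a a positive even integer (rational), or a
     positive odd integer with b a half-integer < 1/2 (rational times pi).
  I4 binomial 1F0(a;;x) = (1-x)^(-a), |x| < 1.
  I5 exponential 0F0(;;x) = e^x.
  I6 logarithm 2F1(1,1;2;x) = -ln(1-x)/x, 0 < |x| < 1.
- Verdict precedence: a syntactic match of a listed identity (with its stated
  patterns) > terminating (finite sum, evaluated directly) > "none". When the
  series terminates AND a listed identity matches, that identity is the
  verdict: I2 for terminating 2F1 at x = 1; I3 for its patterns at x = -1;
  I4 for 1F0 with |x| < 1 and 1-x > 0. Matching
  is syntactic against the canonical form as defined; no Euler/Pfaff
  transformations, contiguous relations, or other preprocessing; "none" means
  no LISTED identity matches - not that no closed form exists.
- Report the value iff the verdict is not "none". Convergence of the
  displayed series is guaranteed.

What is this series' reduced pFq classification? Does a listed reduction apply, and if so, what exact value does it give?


The series (x = -\frac{4}{7}) is 2F1: upper {-\frac{1}{2}, \frac{1}{4}}, lower {\frac{1}{5}}, prefactor \frac{1}{6}. Verdict: none. No listed pattern accepts 2F1(-\frac{1}{2}, \frac{1}{4}; \frac{1}{5}; -\frac{4}{7}).

Structural cue: x = -\frac{4}{7} and the ratio is unreduced: k + 1/2 divides both sides (C = 1/6).
Term ratio: r(k) = -\frac{4}{7} * (k-\frac{1}{2}) (k+\frac{1}{4}) / [(k+\frac{1}{5}) (k+1)] - rational; roots negated = parameters, x = -\frac{4}{7}, C = \frac{1}{6}.


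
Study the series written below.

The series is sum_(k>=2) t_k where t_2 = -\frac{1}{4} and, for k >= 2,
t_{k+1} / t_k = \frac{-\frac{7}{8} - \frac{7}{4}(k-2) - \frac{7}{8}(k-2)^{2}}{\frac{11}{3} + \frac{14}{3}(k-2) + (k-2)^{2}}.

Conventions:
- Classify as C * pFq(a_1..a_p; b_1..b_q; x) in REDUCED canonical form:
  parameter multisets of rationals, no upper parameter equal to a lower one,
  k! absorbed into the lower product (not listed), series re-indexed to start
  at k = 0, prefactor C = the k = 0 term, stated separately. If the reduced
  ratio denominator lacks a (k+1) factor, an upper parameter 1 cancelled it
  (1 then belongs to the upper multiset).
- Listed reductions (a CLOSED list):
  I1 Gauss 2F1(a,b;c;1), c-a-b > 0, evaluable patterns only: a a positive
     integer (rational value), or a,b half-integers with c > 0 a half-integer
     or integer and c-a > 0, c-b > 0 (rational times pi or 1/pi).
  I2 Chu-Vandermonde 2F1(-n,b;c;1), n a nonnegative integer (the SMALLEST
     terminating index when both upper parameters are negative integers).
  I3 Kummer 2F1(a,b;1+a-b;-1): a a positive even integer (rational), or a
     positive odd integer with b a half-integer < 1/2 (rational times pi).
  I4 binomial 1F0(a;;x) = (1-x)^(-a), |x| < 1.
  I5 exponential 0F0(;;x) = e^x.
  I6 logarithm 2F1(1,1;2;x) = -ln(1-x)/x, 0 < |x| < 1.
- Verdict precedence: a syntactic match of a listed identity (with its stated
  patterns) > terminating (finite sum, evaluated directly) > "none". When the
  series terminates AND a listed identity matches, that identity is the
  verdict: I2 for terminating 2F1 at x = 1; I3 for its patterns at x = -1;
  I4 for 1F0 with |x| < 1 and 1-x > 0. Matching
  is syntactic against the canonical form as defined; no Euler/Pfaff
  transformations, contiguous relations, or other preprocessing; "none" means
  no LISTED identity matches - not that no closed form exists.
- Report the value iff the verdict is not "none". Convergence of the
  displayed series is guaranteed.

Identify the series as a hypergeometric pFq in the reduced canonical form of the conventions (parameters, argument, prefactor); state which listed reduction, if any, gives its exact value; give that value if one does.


Prefactor -\frac{1}{4}, argument -\frac{7}{8}: 2F1 with upper {1, 1} over lower {\frac{11}{3}}. Verdict: none. A 2F1 with upper {1, 1} fits none of I1-I6 at x = -\frac{7}{8}; the sum runs forever.

Key observation: with t_0 = -\frac{1}{4}, factor the ratio over Q (C = -1/4): negated roots = parameters.
Consecutive-term ratio: r(k) = -\frac{7}{8} * (k+1) (k+1) / [(k+\frac{11}{3}) (k+1)] - rational in k, leading ratio -\frac{7}{8}; with t_0 = -\frac{1}{4}, classification follows.


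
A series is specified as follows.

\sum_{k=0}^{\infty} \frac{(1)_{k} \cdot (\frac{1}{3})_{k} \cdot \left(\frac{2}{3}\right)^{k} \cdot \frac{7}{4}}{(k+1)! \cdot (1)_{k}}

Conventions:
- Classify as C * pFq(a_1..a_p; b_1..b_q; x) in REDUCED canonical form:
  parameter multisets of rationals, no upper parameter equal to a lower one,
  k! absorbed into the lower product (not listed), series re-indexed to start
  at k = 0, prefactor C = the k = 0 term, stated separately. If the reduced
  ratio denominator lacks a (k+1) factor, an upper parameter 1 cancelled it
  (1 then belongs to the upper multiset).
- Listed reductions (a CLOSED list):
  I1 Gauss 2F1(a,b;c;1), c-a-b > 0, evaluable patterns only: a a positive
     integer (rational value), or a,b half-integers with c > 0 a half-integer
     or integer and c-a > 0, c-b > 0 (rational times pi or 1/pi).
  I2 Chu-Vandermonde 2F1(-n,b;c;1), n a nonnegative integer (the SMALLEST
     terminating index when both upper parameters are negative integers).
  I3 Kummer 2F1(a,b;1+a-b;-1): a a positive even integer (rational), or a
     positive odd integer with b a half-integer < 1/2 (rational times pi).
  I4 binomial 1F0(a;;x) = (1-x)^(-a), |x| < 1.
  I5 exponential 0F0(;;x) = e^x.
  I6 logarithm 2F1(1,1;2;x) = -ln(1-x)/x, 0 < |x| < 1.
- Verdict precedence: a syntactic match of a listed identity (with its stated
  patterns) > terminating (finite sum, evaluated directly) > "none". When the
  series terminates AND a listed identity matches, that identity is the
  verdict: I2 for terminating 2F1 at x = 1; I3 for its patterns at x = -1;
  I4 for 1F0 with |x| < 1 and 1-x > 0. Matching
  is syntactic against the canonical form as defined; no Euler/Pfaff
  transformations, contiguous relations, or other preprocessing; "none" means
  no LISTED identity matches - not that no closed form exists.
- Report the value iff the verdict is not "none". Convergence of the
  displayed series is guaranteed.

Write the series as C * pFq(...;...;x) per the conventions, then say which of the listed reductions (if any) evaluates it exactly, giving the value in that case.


Canonical form: C = \frac{7}{4} times 2F1 with upper {\frac{1}{3}, 1}, lower {2}, x = \frac{2}{3}. Verdict: none - at argument \frac{2}{3} the multisets {\frac{1}{3}, 1} ; {2} match no listed identity.

Key observation: from the first term \frac{7}{4}: the denominator's factorial ratio (prefactor 7/4) is a lower Pochhammer.
Ratio: r(k) = \frac{2}{3} * (k+\frac{1}{3}) (k+1) / [(k+2) (k+1)] ; factor over Q: parameters, x = \frac{2}{3}, and C = \frac{7}{4}.


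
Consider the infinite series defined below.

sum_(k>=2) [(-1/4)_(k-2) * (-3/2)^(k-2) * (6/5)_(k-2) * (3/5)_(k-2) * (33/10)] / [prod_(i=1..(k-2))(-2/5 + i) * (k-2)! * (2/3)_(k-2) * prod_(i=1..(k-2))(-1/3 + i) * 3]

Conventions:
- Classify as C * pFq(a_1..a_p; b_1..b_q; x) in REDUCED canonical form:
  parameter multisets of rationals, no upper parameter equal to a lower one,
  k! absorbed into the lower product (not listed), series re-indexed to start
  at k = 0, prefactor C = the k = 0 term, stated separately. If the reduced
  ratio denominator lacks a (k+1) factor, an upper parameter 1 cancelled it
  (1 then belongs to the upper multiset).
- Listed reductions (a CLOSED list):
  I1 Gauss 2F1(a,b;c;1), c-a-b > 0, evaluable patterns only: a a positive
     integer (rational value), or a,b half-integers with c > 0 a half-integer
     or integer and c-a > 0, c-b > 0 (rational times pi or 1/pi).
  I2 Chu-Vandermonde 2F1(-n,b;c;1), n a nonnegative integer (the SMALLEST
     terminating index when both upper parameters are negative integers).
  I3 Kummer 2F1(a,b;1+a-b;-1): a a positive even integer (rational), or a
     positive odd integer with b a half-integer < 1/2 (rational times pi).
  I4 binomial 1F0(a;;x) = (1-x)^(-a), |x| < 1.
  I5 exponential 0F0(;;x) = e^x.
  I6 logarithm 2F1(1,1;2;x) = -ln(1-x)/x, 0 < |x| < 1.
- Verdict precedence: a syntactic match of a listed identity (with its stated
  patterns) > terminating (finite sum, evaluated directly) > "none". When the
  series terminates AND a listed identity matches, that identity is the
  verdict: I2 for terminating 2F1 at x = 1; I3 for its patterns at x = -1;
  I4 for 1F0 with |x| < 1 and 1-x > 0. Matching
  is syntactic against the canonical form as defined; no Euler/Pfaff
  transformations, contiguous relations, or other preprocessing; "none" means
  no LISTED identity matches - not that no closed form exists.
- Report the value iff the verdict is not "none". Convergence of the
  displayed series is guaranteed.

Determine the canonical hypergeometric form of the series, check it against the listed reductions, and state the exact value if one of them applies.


Key observation: from the first term 11/10: the parameter 3/5 appears in both the upper and lower lists and cancels.
Ratio: r(k) = (-3/2) * (k-1/4) (k+6/5) / [(k+2/3) (k+2/3) (k+1)] - rational; roots negated = parameters, x = (-3/2), C = 11/10.

This is 11/10 * 2F2(-1/4, 6/5; 2/3, 2/3; -3/2) in reduced canonical form. Verdict: none. No listed pattern accepts 2F2(-1/4, 6/5; 2/3, 2/3; -3/2).


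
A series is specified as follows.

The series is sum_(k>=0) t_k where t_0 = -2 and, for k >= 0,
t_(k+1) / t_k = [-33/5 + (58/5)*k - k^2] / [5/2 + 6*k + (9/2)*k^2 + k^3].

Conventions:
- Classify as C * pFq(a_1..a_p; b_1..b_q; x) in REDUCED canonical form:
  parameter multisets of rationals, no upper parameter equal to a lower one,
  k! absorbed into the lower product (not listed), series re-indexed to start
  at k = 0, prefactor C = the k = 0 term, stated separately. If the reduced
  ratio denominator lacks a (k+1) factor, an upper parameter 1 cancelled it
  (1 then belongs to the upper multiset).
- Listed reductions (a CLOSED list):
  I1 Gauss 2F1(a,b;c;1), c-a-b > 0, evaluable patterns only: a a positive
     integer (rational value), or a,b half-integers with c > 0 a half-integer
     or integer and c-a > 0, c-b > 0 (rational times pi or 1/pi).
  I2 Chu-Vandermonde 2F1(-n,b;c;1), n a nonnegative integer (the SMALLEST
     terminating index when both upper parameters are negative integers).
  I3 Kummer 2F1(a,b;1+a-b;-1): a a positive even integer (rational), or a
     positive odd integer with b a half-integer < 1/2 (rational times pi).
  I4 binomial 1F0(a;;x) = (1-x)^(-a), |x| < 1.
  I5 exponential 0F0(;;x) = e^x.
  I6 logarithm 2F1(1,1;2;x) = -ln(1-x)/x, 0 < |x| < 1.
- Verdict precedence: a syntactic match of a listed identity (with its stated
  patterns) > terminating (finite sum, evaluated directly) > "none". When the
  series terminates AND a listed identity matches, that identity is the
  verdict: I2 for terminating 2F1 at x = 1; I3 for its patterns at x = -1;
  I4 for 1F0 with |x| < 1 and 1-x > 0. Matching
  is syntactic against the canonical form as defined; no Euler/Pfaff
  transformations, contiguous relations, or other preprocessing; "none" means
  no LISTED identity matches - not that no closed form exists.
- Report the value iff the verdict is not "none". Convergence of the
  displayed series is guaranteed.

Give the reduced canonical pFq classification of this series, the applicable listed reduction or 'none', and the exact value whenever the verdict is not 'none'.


The series (x = -1) is 2F2: upper {-11, -3/5}, lower {1, 5/2}, prefactor -2. Verdict: terminating - no listed pattern fits, but -11 in the upper list cuts the series at k = 11; direct evaluation. Value: 339153864394789016546/63076471710205078125.

First insight: with t_0 = -2, the expanded ratio factors over Q; C = -2, x = -1, roots give parameters.
Adjacent-term ratio: r(k) = (-1) * (k-11) (k-3/5) / [(k+1) (k+5/2) (k+1)] ; factor over Q: parameters, x = (-1), and C = -2.
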